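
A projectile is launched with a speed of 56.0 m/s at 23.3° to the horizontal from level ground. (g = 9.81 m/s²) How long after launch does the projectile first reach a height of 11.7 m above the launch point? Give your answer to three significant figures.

0.611 s

v_y0 = 56.0 sin 23.3° = 22.15 m/s.
Set y = v_y0 t − ½ g t² = 11.7: 4.905 t² − 22.15 t + 11.7 = 0.
t = [22.15 ± √(490.6 − 229.6)] / 9.81 = (22.15 ± 16.16) / 9.81, giving t = 0.611 s or t = 3.91 s.
The projectile is on the way up at the first time, so t = 0.611 s.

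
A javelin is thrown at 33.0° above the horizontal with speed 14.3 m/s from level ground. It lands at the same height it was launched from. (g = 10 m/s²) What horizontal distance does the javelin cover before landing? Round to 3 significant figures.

18.7 m

Components: v_x = 14.3 cos 33.0° = 11.99 m/s, v_y = 14.3 sin 33.0° = 7.788 m/s.
Time of flight (same landing height): t = 2 v_y / g = 2 × 7.788 / 10 = 1.558 s.
Range: R = v_x · t = 11.99 × 1.558 = 18.7 m.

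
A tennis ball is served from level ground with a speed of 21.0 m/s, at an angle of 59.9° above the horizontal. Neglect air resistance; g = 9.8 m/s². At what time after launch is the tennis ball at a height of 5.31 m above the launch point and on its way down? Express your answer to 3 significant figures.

v_y0 = 21.0 sin 59.9° = 18.17 m/s.
Set y = v_y0 t − ½ g t² = 5.31: 4.900 t² − 18.17 t + 5.31 = 0.
t = [18.17 ± √(330.1 − 104.1)] / 9.8 = (18.17 ± 15.03) / 9.8, giving t = 0.320 s or t = 3.39 s.
On the way down corresponds to the larger root: t = 3.39 s.

3.39 s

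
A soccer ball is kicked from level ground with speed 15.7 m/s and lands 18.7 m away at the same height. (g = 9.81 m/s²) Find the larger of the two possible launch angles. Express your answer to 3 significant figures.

66.0°

Level-ground range: R = v₀² sin(2θ)/g ⇒ sin 2θ = R g / v₀² = 18.7×9.81/15.7² = 0.7442.
2θ = arcsin(0.7442) = 48.09° or 180° − 48.09° = 131.91°.
So θ = 24.0° or θ = 66.0°.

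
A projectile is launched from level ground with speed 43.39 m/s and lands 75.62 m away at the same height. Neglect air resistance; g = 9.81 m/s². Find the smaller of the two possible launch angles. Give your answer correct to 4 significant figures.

11.60°

Level-ground range: R = v₀² sin(2θ)/g ⇒ sin 2θ = R g / v₀² = 75.62×9.81/43.39² = 0.3940.
2θ = arcsin(0.3940) = 23.204° or 180° − 23.204° = 156.796°.
So θ = 11.60° or θ = 78.40°.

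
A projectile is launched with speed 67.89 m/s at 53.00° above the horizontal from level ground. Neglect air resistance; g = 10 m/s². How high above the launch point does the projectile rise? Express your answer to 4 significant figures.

147.0 m

Vertical component of launch velocity: v_y = 67.89 sin 53.00° = 54.219 m/s.
At the highest point the vertical velocity is zero, so v_y² = 2 g h_max.
h_max = (54.219)² / (2 × 10) = 2939.7 / 20.00 = 147.0 m.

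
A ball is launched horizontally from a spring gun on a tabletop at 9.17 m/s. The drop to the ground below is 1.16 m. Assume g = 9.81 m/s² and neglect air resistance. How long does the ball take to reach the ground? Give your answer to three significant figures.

The horizontal speed doesn't affect the fall. With v_y0 = 0, h = ½ g t².
t = √(2 × 1.16 / 9.81) = √0.2365 = 0.486 s.

0.486 s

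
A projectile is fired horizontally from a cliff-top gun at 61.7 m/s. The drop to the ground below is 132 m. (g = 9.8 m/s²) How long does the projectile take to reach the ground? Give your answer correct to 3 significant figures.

The horizontal speed doesn't affect the fall. With v_y0 = 0, h = ½ g t².
t = √(2 × 132 / 9.8) = √26.94 = 5.19 s.

5.19 s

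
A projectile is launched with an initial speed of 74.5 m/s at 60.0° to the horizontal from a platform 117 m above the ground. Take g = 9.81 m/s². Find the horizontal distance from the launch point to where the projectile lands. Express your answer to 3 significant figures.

550 m

Components: v_x = 74.5 cos 60.0° = 37.25 m/s, v_y = 74.5 sin 60.0° = 64.52 m/s.
Vertical: 0 = 117 + 64.52 t − ½(9.81) t² ⇒ 4.905 t² − 64.52 t − 117 = 0.
t = [64.52 + √(4163 + 2296)] / 9.810 = 14.77 s.
Horizontal: R = v_x · t = 37.25 × 14.77 = 550 m.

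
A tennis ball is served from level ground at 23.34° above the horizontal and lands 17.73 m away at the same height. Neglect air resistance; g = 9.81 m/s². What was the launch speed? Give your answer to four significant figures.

On level ground, R = v₀² sin(2θ) / g, so v₀ = √(R g / sin 2θ).
sin(2 × 23.34°) = 0.7275.
v₀ = √(17.73 × 9.81 / 0.7275) = √239.08 = 15.46 m/s.

15.46 m/s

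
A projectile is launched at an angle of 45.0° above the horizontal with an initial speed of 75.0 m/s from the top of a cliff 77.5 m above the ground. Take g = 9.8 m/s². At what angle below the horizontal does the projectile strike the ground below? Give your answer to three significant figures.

v_x = 75.0 cos 45.0° = 53.03 m/s.
At impact |v_y| = √(v_y0² + 2 g h) = √(53.03² + 2×9.8×77.5) = 65.81 m/s.
Angle below horizontal = arctan(|v_y| / v_x) = arctan(65.81 / 53.03) = 51.1°.

51.1°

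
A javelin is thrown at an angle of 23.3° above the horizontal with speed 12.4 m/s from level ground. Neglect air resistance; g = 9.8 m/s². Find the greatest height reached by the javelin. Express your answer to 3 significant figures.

1.23 m

Vertical component of launch velocity: v_y = 12.4 sin 23.3° = 4.905 m/s.
At the highest point the vertical velocity is zero, so v_y² = 2 g h_max.
h_max = (4.905)² / (2 × 9.8) = 24.06 / 19.60 = 1.23 m.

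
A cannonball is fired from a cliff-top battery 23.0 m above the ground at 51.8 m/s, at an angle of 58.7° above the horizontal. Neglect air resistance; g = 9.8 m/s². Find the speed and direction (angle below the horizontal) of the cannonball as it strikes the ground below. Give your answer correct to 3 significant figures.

56.0 m/s at 61.3° below the horizontal

v_x = 51.8 cos 58.7° = 26.91 m/s (constant).
|v_y| at impact = √((44.26)² + 2×9.8×23.0) = 49.09 m/s.
Speed = √(26.91² + 49.09²) = 56.0 m/s; angle = arctan(49.09/26.91) = 61.3° below horizontal.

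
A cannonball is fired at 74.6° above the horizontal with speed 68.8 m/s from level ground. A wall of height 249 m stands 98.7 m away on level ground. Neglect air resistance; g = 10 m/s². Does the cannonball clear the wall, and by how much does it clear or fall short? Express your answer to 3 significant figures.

v_x = 68.8 cos 74.6° = 18.27 m/s; v_y0 = 68.8 sin 74.6° = 66.33 m/s.
Time to reach the wall: t = 98.7 / 18.27 = 5.402 s.
Height at that point: y = 66.33×5.402 − 5.000×5.402² = 212.4 m.
That is 249 − 212.4 = 36.6 m below the top of the wall, so the cannonball does not clear it.

No — it falls 36.6 m short of clearing the wall.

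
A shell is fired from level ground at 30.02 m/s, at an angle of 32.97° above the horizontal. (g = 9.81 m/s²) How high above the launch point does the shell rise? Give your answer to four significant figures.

13.60 m

Vertical component of launch velocity: v_y = 30.02 sin 32.97° = 16.337 m/s.
At the highest point the vertical velocity is zero, so v_y² = 2 g h_max.
h_max = (16.337)² / (2 × 9.81) = 266.90 / 19.62 = 13.60 m.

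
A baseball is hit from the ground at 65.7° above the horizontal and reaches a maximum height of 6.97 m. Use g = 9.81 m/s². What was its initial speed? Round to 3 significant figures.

12.8 m/s

At maximum height v_y = 0, so (v₀ sin θ)² = 2 g H.
v₀ sin 65.7° = √(2 × 9.81 × 6.97) = 11.69 m/s.
v₀ = 11.69 / sin 65.7° = 11.69 / 0.9114 = 12.8 m/s.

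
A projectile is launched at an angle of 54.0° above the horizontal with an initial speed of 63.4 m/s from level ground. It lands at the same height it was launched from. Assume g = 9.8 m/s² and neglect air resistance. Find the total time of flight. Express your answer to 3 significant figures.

10.5 s

Vertical component: v_y = 63.4 sin 54.0° = 51.29 m/s.
For a projectile landing at launch height, time of flight is t = 2 v_y / g = 2 × 51.29 / 9.8 = 10.5 s.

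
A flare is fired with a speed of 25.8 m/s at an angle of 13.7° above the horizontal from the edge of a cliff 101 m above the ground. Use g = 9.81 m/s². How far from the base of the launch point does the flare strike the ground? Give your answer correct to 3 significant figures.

130 m

Components: v_x = 25.8 cos 13.7° = 25.07 m/s, v_y = 25.8 sin 13.7° = 6.110 m/s.
Vertical: 0 = 101 + 6.110 t − ½(9.81) t² ⇒ 4.905 t² − 6.110 t − 101 = 0.
t = [6.110 + √(37.33 + 1982)] / 9.810 = 5.204 s.
Horizontal: R = v_x · t = 25.07 × 5.204 = 130 m.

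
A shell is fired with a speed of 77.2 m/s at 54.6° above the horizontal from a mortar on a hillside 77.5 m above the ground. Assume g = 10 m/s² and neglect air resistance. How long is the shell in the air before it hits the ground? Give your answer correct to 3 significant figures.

13.7 s

Vertical component: v_y = 77.2 sin 54.6° = 62.93 m/s.
Taking up as positive with launch at y = 77.5 m, landing at y = 0: 0 = 77.5 + 62.93 t − ½(10) t².
Solving 5.000 t² − 62.93 t − 77.5 = 0 gives t = [62.93 + √(62.93² + 4·5.000·77.5)] / 10.00 = 13.7 s.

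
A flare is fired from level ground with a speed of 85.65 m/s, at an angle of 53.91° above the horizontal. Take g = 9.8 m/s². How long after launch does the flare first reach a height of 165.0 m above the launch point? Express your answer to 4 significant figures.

v_y0 = 85.65 sin 53.91° = 69.213 m/s.
Set y = v_y0 t − ½ g t² = 165.0: 4.900 t² − 69.213 t + 165.0 = 0.
t = [69.213 ± √(4790.4 − 3234.0)] / 9.8 = (69.213 ± 39.451) / 9.8, giving t = 3.037 s or t = 11.09 s.
The flare is on the way up at the first time, so t = 3.037 s.

3.037 s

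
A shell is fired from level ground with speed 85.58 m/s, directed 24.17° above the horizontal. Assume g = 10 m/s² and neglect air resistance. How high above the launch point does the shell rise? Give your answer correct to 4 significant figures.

Vertical component of launch velocity: v_y = 85.58 sin 24.17° = 35.040 m/s.
At the highest point the vertical velocity is zero, so v_y² = 2 g h_max.
h_max = (35.040)² / (2 × 10) = 1227.8 / 20.00 = 61.39 m.

61.39 m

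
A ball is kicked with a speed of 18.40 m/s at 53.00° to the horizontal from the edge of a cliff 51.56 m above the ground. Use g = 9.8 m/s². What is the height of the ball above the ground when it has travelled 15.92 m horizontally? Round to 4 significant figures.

v_x = 18.40 cos 53.00° = 11.073 m/s, v_y0 = 18.40 sin 53.00° = 14.695 m/s.
Time to reach x = 15.92 m: t = x / v_x = 15.92 / 11.073 = 1.4377 s.
y = 51.56 + v_y0 t − ½ g t² = 51.56 + 14.695×1.4377 − 4.900×1.4377² = 62.56 m.

62.56 m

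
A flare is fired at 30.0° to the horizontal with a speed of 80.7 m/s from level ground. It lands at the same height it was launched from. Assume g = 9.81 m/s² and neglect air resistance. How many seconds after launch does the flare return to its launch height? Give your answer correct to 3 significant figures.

8.23 s

Vertical component: v_y = 80.7 sin 30.0° = 40.35 m/s.
For a projectile landing at launch height, time of flight is t = 2 v_y / g = 2 × 40.35 / 9.81 = 8.23 s.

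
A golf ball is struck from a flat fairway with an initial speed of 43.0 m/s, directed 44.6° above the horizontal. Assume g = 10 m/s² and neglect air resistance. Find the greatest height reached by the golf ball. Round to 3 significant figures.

Vertical component of launch velocity: v_y = 43.0 sin 44.6° = 30.19 m/s.
At the highest point the vertical velocity is zero, so v_y² = 2 g h_max.
h_max = (30.19)² / (2 × 10) = 911.4 / 20.00 = 45.6 m.

45.6 m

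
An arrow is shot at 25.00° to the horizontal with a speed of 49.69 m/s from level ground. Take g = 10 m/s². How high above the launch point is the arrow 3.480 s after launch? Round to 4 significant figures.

v_y0 = 49.69 sin 25.00° = 21.000 m/s.
y(t) = v_y0 t − ½ g t² = 21.000×3.480 − 5.000×3.480² = 12.53 m.

12.53 m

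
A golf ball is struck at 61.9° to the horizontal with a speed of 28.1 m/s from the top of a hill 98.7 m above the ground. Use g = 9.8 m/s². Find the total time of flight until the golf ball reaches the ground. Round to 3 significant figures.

Vertical component: v_y = 28.1 sin 61.9° = 24.79 m/s.
Taking up as positive with launch at y = 98.7 m, landing at y = 0: 0 = 98.7 + 24.79 t − ½(9.8) t².
Solving 4.900 t² − 24.79 t − 98.7 = 0 gives t = [24.79 + √(24.79² + 4·4.900·98.7)] / 9.800 = 7.68 s.

7.68 s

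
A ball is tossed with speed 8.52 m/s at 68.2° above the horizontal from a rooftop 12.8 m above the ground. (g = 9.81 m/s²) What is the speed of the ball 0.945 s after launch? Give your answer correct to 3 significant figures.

v_x = 8.52 cos 68.2° = 3.164 m/s (constant).
v_y(t) = 8.52 sin 68.2° − g t = 7.911 − 9.81 × 0.945 = -1.359 m/s.
Speed = √(v_x² + v_y²) = √(10.01 + 1.847) = 3.44 m/s.

3.44 m/s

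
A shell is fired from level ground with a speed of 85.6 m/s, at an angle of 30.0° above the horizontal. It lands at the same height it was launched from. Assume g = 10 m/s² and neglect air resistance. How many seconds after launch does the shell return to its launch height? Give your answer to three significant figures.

Vertical component: v_y = 85.6 sin 30.0° = 42.80 m/s.
For a projectile landing at launch height, time of flight is t = 2 v_y / g = 2 × 42.80 / 10 = 8.56 s.

8.56 s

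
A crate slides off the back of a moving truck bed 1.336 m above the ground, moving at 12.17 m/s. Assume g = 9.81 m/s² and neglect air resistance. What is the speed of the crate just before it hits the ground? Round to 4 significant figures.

Fall time: t = √(2 × 1.336 / 9.81) = 0.52190 s.
At impact: v_x = 12.17 m/s (unchanged), v_y = g t = 9.81 × 0.52190 = 5.1198 m/s.
Speed = √(v_x² + v_y²) = √(148.11 + 26.212) = 13.20 m/s.

13.20 m/s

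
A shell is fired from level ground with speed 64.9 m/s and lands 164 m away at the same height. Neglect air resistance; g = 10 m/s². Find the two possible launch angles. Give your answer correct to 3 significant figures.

11.5° and 78.5°

Level-ground range: R = v₀² sin(2θ)/g ⇒ sin 2θ = R g / v₀² = 164×10/64.9² = 0.3894.
2θ = arcsin(0.3894) = 22.92° or 180° − 22.92° = 157.08°.
So θ = 11.5° or θ = 78.5°.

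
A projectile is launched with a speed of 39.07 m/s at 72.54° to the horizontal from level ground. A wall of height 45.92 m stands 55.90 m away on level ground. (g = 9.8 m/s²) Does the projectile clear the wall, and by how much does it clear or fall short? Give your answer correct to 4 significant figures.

Yes — it clears the wall by 20.38 m.

v_x = 39.07 cos 72.54° = 11.723 m/s; v_y0 = 39.07 sin 72.54° = 37.270 m/s.
Time to reach the wall: t = 55.90 / 11.723 = 4.7684 s.
Height at that point: y = 37.270×4.7684 − 4.900×4.7684² = 66.304 m.
That is 66.304 − 45.92 = 20.38 m above the top of the wall, so the projectile clears it.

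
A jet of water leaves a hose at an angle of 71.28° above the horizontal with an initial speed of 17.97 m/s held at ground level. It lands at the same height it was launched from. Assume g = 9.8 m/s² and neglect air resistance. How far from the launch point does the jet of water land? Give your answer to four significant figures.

20.03 m

Components: v_x = 17.97 cos 71.28° = 5.7674 m/s, v_y = 17.97 sin 71.28° = 17.019 m/s.
Time of flight (same landing height): t = 2 v_y / g = 2 × 17.019 / 9.8 = 3.4733 s.
Range: R = v_x · t = 5.7674 × 3.4733 = 20.03 m.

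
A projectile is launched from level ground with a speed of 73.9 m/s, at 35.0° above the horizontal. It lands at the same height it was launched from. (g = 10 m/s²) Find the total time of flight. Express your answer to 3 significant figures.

Vertical component: v_y = 73.9 sin 35.0° = 42.39 m/s.
For a projectile landing at launch height, time of flight is t = 2 v_y / g = 2 × 42.39 / 10 = 8.48 s.

8.48 s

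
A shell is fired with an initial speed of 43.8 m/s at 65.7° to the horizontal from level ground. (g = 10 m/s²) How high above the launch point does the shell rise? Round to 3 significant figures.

79.7 m

Vertical component of launch velocity: v_y = 43.8 sin 65.7° = 39.92 m/s.
At the highest point the vertical velocity is zero, so v_y² = 2 g h_max.
h_max = (39.92)² / (2 × 10) = 1594 / 20.00 = 79.7 m.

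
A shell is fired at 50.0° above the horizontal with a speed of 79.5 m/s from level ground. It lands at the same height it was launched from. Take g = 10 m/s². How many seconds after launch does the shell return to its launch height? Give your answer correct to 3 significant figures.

12.2 s

Vertical component: v_y = 79.5 sin 50.0° = 60.90 m/s.
For a projectile landing at launch height, time of flight is t = 2 v_y / g = 2 × 60.90 / 10 = 12.2 s.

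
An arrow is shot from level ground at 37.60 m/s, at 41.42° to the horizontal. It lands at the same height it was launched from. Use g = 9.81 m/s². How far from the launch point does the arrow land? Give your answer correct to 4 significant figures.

For level ground, R = v₀² sin(2θ) / g.
sin(2 × 41.42°) = sin 82.840° = 0.9922.
R = (37.60)² × 0.9922 / 9.81 = 143.0 m.

143.0 m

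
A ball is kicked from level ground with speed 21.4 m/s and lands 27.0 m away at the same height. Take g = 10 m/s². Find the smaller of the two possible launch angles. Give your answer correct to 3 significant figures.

Level-ground range: R = v₀² sin(2θ)/g ⇒ sin 2θ = R g / v₀² = 27.0×10/21.4² = 0.5896.
2θ = arcsin(0.5896) = 36.13° or 180° − 36.13° = 143.87°.
So θ = 18.1° or θ = 71.9°.

18.1°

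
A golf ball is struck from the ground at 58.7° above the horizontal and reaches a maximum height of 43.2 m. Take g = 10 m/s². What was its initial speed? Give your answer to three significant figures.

At maximum height v_y = 0, so (v₀ sin θ)² = 2 g H.
v₀ sin 58.7° = √(2 × 10 × 43.2) = 29.39 m/s.
v₀ = 29.39 / sin 58.7° = 29.39 / 0.8545 = 34.4 m/s.

34.4 m/s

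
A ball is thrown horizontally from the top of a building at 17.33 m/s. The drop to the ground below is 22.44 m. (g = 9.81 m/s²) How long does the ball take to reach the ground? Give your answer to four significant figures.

The horizontal speed doesn't affect the fall. With v_y0 = 0, h = ½ g t².
t = √(2 × 22.44 / 9.81) = √4.5749 = 2.139 s.

2.139 s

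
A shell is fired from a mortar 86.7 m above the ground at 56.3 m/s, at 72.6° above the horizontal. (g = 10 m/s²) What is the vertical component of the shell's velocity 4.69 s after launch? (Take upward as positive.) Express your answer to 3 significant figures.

6.82 m/s

Initial vertical component: v_y0 = 56.3 sin 72.6° = 53.72 m/s.
v_y(t) = v_y0 − g t = 53.72 − 10 × 4.69 = 6.82 m/s.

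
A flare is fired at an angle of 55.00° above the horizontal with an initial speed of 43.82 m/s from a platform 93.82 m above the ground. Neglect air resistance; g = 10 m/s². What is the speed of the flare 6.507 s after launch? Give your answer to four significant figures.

38.51 m/s

v_x = 43.82 cos 55.00° = 25.134 m/s (constant).
v_y(t) = 43.82 sin 55.00° − g t = 35.895 − 10 × 6.507 = -29.175 m/s.
Speed = √(v_x² + v_y²) = √(631.72 + 851.18) = 38.51 m/s.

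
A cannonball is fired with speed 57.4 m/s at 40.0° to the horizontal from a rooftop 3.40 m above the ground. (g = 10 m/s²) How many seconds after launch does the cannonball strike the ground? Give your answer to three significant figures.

Vertical component: v_y = 57.4 sin 40.0° = 36.90 m/s.
Taking up as positive with launch at y = 3.40 m, landing at y = 0: 0 = 3.40 + 36.90 t − ½(10) t².
Solving 5.000 t² − 36.90 t − 3.40 = 0 gives t = [36.90 + √(36.90² + 4·5.000·3.40)] / 10.00 = 7.47 s.

7.47 s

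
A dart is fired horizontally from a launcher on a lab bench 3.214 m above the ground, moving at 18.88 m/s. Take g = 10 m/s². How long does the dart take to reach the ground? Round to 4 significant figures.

0.8017 s

The horizontal speed doesn't affect the fall. With v_y0 = 0, h = ½ g t².
t = √(2 × 3.214 / 10) = √0.64280 = 0.8017 s.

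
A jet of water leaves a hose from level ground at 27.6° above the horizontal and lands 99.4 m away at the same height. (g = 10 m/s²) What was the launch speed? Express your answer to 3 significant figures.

On level ground, R = v₀² sin(2θ) / g, so v₀ = √(R g / sin 2θ).
sin(2 × 27.6°) = 0.8211.
v₀ = √(99.4 × 10 / 0.8211) = √1211 = 34.8 m/s.

34.8 m/s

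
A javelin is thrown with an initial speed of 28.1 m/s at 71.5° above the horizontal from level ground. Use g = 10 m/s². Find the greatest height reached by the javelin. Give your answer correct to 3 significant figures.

Vertical component of launch velocity: v_y = 28.1 sin 71.5° = 26.65 m/s.
At the highest point the vertical velocity is zero, so v_y² = 2 g h_max.
h_max = (26.65)² / (2 × 10) = 710.2 / 20.00 = 35.5 m.

35.5 m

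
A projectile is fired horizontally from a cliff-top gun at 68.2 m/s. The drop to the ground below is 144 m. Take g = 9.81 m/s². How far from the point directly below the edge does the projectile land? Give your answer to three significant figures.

370 m

Initial vertical velocity is zero, so the fall time comes from h = ½ g t²: t = √(2 × 144 / 9.81) = 5.418 s.
Horizontal motion is uniform at 68.2 m/s, so x = 68.2 × 5.418 = 370 m.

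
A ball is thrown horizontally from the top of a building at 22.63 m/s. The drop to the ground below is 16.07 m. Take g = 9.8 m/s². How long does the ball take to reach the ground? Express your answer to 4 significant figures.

The horizontal speed doesn't affect the fall. With v_y0 = 0, h = ½ g t².
t = √(2 × 16.07 / 9.8) = √3.2796 = 1.811 s.

1.811 s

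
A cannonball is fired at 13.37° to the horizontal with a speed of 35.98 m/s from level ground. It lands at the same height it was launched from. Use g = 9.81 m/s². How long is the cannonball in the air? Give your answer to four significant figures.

Vertical component: v_y = 35.98 sin 13.37° = 8.3200 m/s.
For a projectile landing at launch height, time of flight is t = 2 v_y / g = 2 × 8.3200 / 9.81 = 1.696 s.

1.696 s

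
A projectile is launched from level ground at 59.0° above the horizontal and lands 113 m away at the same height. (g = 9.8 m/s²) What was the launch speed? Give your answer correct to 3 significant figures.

35.4 m/s

On level ground, R = v₀² sin(2θ) / g, so v₀ = √(R g / sin 2θ).
sin(2 × 59.0°) = 0.8829.
v₀ = √(113 × 9.8 / 0.8829) = √1254 = 35.4 m/s.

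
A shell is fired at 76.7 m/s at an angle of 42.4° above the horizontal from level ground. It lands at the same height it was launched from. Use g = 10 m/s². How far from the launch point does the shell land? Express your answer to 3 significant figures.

For level ground, R = v₀² sin(2θ) / g.
sin(2 × 42.4°) = sin 84.80° = 0.9959.
R = (76.7)² × 0.9959 / 10 = 586 m.

586 m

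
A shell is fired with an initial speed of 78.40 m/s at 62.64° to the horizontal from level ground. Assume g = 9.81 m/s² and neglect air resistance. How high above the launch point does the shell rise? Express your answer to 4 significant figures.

247.1 m

Vertical component of launch velocity: v_y = 78.40 sin 62.64° = 69.630 m/s.
At the highest point the vertical velocity is zero, so v_y² = 2 g h_max.
h_max = (69.630)² / (2 × 9.81) = 4848.3 / 19.62 = 247.1 m.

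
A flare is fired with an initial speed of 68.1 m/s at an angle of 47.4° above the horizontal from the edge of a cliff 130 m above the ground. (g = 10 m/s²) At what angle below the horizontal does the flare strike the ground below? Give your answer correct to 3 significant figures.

v_x = 68.1 cos 47.4° = 46.10 m/s.
At impact |v_y| = √(v_y0² + 2 g h) = √(50.13² + 2×10×130) = 71.51 m/s.
Angle below horizontal = arctan(|v_y| / v_x) = arctan(71.51 / 46.10) = 57.2°.

57.2°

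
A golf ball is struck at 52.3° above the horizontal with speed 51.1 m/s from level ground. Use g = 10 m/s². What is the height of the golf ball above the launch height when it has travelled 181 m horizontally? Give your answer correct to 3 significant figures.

66.4 m

v_x = 51.1 cos 52.3° = 31.25 m/s, v_y0 = 51.1 sin 52.3° = 40.43 m/s.
Time to reach x = 181 m: t = x / v_x = 181 / 31.25 = 5.792 s.
y = v_y0 t − ½ g t² = 40.43×5.792 − 5.000×5.792² = 66.4 m.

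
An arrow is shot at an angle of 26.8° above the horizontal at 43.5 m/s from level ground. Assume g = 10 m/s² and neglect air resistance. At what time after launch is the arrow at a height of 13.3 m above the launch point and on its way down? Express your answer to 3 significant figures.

3.05 s

v_y0 = 43.5 sin 26.8° = 19.61 m/s.
Set y = v_y0 t − ½ g t² = 13.3: 5.000 t² − 19.61 t + 13.3 = 0.
t = [19.61 ± √(384.6 − 266.0)] / 10 = (19.61 ± 10.89) / 10, giving t = 0.872 s or t = 3.05 s.
On the way down corresponds to the larger root: t = 3.05 s.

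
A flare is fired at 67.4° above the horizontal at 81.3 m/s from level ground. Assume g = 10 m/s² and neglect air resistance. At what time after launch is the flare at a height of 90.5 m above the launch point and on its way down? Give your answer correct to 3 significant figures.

13.7 s

v_y0 = 81.3 sin 67.4° = 75.06 m/s.
Set y = v_y0 t − ½ g t² = 90.5: 5.000 t² − 75.06 t + 90.5 = 0.
t = [75.06 ± √(5634 − 1810)] / 10 = (75.06 ± 61.84) / 10, giving t = 1.32 s or t = 13.7 s.
On the way down corresponds to the larger root: t = 13.7 s.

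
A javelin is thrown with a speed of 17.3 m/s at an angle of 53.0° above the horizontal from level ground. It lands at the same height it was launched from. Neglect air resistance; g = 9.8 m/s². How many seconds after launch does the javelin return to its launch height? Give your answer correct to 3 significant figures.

Vertical component: v_y = 17.3 sin 53.0° = 13.82 m/s.
For a projectile landing at launch height, time of flight is t = 2 v_y / g = 2 × 13.82 / 9.8 = 2.82 s.

2.82 s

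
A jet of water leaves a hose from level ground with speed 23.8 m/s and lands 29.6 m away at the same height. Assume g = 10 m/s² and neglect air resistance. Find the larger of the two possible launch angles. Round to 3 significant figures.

74.2°

Level-ground range: R = v₀² sin(2θ)/g ⇒ sin 2θ = R g / v₀² = 29.6×10/23.8² = 0.5226.
2θ = arcsin(0.5226) = 31.51° or 180° − 31.51° = 148.49°.
So θ = 15.8° or θ = 74.2°.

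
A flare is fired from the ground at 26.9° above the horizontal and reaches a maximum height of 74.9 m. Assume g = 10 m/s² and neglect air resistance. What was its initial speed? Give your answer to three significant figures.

85.5 m/s

At maximum height v_y = 0, so (v₀ sin θ)² = 2 g H.
v₀ sin 26.9° = √(2 × 10 × 74.9) = 38.70 m/s.
v₀ = 38.70 / sin 26.9° = 38.70 / 0.4524 = 85.5 m/s.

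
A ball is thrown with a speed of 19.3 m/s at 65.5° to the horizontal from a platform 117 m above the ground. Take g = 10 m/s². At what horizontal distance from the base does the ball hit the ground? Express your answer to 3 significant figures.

Components: v_x = 19.3 cos 65.5° = 8.004 m/s, v_y = 19.3 sin 65.5° = 17.56 m/s.
Vertical: 0 = 117 + 17.56 t − ½(10) t² ⇒ 5.000 t² − 17.56 t − 117 = 0.
t = [17.56 + √(308.4 + 2340)] / 10.00 = 6.902 s.
Horizontal: R = v_x · t = 8.004 × 6.902 = 55.2 m.

55.2 m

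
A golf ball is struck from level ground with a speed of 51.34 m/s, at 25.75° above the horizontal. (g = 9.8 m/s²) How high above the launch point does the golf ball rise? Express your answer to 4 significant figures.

Vertical component of launch velocity: v_y = 51.34 sin 25.75° = 22.304 m/s.
At the highest point the vertical velocity is zero, so v_y² = 2 g h_max.
h_max = (22.304)² / (2 × 9.8) = 497.47 / 19.60 = 25.38 m.

25.38 m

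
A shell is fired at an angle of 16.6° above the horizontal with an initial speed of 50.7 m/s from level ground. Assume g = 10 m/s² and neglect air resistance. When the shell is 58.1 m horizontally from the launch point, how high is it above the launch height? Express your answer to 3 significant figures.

10.2 m

v_x = 50.7 cos 16.6° = 48.59 m/s, v_y0 = 50.7 sin 16.6° = 14.48 m/s.
Time to reach x = 58.1 m: t = x / v_x = 58.1 / 48.59 = 1.196 s.
y = v_y0 t − ½ g t² = 14.48×1.196 − 5.000×1.196² = 10.2 m.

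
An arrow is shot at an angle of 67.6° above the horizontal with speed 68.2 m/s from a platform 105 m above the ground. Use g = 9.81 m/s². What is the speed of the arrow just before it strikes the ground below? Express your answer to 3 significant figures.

v_x = 68.2 cos 67.6° = 25.99 m/s is unchanged throughout.
For the vertical component, v_y² = v_y0² + 2 g h = (63.05)² + 2×9.81×105 = 6035, so |v_y| = 77.69 m/s.
Impact speed = √(v_x² + v_y²) = √(675.5 + 6035) = 81.9 m/s.

81.9 m/s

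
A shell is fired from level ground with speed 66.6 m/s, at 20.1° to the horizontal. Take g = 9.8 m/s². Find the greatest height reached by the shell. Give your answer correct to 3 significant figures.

Vertical component of launch velocity: v_y = 66.6 sin 20.1° = 22.89 m/s.
At the highest point the vertical velocity is zero, so v_y² = 2 g h_max.
h_max = (22.89)² / (2 × 9.8) = 524.0 / 19.60 = 26.7 m.

26.7 m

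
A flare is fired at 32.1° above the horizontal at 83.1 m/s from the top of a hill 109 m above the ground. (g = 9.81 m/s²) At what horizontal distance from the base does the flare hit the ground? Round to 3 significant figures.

776 m

Components: v_x = 83.1 cos 32.1° = 70.40 m/s, v_y = 83.1 sin 32.1° = 44.16 m/s.
Vertical: 0 = 109 + 44.16 t − ½(9.81) t² ⇒ 4.905 t² − 44.16 t − 109 = 0.
t = [44.16 + √(1950 + 2139)] / 9.810 = 11.02 s.
Horizontal: R = v_x · t = 70.40 × 11.02 = 776 m.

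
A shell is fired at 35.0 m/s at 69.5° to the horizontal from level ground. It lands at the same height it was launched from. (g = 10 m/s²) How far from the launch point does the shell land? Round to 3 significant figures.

For level ground, R = v₀² sin(2θ) / g.
sin(2 × 69.5°) = sin 139.0° = 0.6561.
R = (35.0)² × 0.6561 / 10 = 80.4 m.

80.4 m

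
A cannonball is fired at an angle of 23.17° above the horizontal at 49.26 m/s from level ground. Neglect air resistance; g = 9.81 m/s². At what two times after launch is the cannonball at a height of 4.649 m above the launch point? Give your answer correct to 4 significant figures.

0.2565 s and 3.695 s

v_y0 = 49.26 sin 23.17° = 19.382 m/s.
Set y = v_y0 t − ½ g t² = 4.649: 4.905 t² − 19.382 t + 4.649 = 0.
t = [19.382 ± √(375.66 − 91.213)] / 9.81 = (19.382 ± 16.866) / 9.81, giving t = 0.2565 s or t = 3.695 s.
So the cannonball is at 4.649 m at t = 0.2565 s (rising) and t = 3.695 s (falling).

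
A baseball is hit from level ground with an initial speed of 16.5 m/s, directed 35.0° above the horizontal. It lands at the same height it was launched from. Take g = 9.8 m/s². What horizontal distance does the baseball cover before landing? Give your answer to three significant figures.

Components: v_x = 16.5 cos 35.0° = 13.52 m/s, v_y = 16.5 sin 35.0° = 9.464 m/s.
Time of flight (same landing height): t = 2 v_y / g = 2 × 9.464 / 9.8 = 1.931 s.
Range: R = v_x · t = 13.52 × 1.931 = 26.1 m.

26.1 m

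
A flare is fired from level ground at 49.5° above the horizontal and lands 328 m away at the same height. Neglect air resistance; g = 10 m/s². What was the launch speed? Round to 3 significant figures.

On level ground, R = v₀² sin(2θ) / g, so v₀ = √(R g / sin 2θ).
sin(2 × 49.5°) = 0.9877.
v₀ = √(328 × 10 / 0.9877) = √3321 = 57.6 m/s.

57.6 m/s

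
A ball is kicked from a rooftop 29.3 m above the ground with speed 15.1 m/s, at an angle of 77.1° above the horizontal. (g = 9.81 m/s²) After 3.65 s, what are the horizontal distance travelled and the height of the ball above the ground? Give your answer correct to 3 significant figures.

x = 12.3 m, y = 17.7 m

v_x = 15.1 cos 77.1° = 3.371 m/s; v_y0 = 15.1 sin 77.1° = 14.72 m/s.
x = v_x t = 3.371 × 3.65 = 12.3 m.
y = 29.3 + v_y0 t − ½ g t² = 17.7 m.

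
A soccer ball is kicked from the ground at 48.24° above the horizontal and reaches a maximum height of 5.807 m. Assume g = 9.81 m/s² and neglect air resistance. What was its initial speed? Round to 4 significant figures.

14.31 m/s

At maximum height v_y = 0, so (v₀ sin θ)² = 2 g H.
v₀ sin 48.24° = √(2 × 9.81 × 5.807) = 10.674 m/s.
v₀ = 10.674 / sin 48.24° = 10.674 / 0.7459 = 14.31 m/s.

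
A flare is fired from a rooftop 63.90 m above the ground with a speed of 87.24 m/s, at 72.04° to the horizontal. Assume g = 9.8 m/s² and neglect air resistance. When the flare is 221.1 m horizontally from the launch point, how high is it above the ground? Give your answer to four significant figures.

v_x = 87.24 cos 72.04° = 26.901 m/s, v_y0 = 87.24 sin 72.04° = 82.989 m/s.
Time to reach x = 221.1 m: t = x / v_x = 221.1 / 26.901 = 8.2190 s.
y = 63.90 + v_y0 t − ½ g t² = 63.90 + 82.989×8.2190 − 4.900×8.2190² = 415.0 m.

415.0 m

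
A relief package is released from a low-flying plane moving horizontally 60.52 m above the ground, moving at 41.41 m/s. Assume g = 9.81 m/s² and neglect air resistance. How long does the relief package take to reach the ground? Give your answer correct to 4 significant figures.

The horizontal speed doesn't affect the fall. With v_y0 = 0, h = ½ g t².
t = √(2 × 60.52 / 9.81) = √12.338 = 3.513 s.

3.513 s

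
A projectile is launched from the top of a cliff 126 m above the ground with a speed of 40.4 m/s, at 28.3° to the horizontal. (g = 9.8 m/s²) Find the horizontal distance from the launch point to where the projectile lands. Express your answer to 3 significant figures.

263 m

Components: v_x = 40.4 cos 28.3° = 35.57 m/s, v_y = 40.4 sin 28.3° = 19.15 m/s.
Vertical: 0 = 126 + 19.15 t − ½(9.8) t² ⇒ 4.900 t² − 19.15 t − 126 = 0.
t = [19.15 + √(366.7 + 2470)] / 9.800 = 7.389 s.
Horizontal: R = v_x · t = 35.57 × 7.389 = 263 m.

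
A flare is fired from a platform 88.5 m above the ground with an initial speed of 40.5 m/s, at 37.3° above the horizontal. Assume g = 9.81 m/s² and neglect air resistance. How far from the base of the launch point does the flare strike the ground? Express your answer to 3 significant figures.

Components: v_x = 40.5 cos 37.3° = 32.22 m/s, v_y = 40.5 sin 37.3° = 24.54 m/s.
Vertical: 0 = 88.5 + 24.54 t − ½(9.81) t² ⇒ 4.905 t² − 24.54 t − 88.5 = 0.
t = [24.54 + √(602.2 + 1736)] / 9.810 = 7.431 s.
Horizontal: R = v_x · t = 32.22 × 7.431 = 239 m.

239 m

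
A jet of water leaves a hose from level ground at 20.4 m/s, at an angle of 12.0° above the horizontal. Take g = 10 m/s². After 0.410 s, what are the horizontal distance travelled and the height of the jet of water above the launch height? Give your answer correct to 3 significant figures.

x = 8.18 m, y = 0.898 m

v_x = 20.4 cos 12.0° = 19.95 m/s; v_y0 = 20.4 sin 12.0° = 4.241 m/s.
x = v_x t = 19.95 × 0.410 = 8.18 m.
y = v_y0 t − ½ g t² = 4.241×0.410 − 5.000×0.410² = 0.898 m.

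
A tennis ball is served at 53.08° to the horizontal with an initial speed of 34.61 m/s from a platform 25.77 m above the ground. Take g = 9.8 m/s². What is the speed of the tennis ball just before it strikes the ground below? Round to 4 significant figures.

v_x = 34.61 cos 53.08° = 20.790 m/s is unchanged throughout.
For the vertical component, v_y² = v_y0² + 2 g h = (27.670)² + 2×9.8×25.77 = 1270.7, so |v_y| = 35.647 m/s.
Impact speed = √(v_x² + v_y²) = √(432.22 + 1270.7) = 41.27 m/s.

41.27 m/s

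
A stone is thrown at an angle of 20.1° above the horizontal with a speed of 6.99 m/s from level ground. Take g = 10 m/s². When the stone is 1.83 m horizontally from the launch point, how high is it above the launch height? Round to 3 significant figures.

0.281 m

v_x = 6.99 cos 20.1° = 6.564 m/s, v_y0 = 6.99 sin 20.1° = 2.402 m/s.
Time to reach x = 1.83 m: t = x / v_x = 1.83 / 6.564 = 0.2788 s.
y = v_y0 t − ½ g t² = 2.402×0.2788 − 5.000×0.2788² = 0.281 m.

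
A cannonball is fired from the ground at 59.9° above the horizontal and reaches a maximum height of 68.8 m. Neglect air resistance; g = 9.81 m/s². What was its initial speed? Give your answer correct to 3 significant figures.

42.5 m/s

At maximum height v_y = 0, so (v₀ sin θ)² = 2 g H.
v₀ sin 59.9° = √(2 × 9.81 × 68.8) = 36.74 m/s.
v₀ = 36.74 / sin 59.9° = 36.74 / 0.8652 = 42.5 m/s.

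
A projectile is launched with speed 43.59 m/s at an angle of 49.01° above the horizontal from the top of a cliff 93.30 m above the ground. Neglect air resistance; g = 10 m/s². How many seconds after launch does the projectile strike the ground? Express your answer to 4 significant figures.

Vertical component: v_y = 43.59 sin 49.01° = 32.903 m/s.
Taking up as positive with launch at y = 93.30 m, landing at y = 0: 0 = 93.30 + 32.903 t − ½(10) t².
Solving 5.000 t² − 32.903 t − 93.30 = 0 gives t = [32.903 + √(32.903² + 4·5.000·93.30)] / 10.00 = 8.720 s.

8.720 s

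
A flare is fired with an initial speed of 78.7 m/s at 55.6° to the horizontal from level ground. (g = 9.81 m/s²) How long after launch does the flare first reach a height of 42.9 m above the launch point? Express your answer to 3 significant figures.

0.697 s

v_y0 = 78.7 sin 55.6° = 64.94 m/s.
Set y = v_y0 t − ½ g t² = 42.9: 4.905 t² − 64.94 t + 42.9 = 0.
t = [64.94 ± √(4217 − 841.7)] / 9.81 = (64.94 ± 58.10) / 9.81, giving t = 0.697 s or t = 12.5 s.
The flare is on the way up at the first time, so t = 0.697 s.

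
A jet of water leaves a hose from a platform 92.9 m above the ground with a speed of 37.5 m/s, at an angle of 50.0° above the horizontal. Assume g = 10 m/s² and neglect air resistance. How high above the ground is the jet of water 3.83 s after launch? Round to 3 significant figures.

130 m

v_y0 = 37.5 sin 50.0° = 28.73 m/s.
y(t) = 92.9 + v_y0 t − ½ g t² = 92.9 + 28.73×3.83 − ½×10×3.83² = 130 m.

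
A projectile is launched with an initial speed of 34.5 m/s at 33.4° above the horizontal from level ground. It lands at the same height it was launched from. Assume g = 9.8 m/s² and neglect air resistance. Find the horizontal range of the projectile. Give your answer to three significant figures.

For level ground, R = v₀² sin(2θ) / g.
sin(2 × 33.4°) = sin 66.80° = 0.9191.
R = (34.5)² × 0.9191 / 9.8 = 112 m.

112 m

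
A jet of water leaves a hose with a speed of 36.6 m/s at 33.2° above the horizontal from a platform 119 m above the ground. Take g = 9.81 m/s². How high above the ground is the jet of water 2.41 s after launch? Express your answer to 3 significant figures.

v_y0 = 36.6 sin 33.2° = 20.04 m/s.
y(t) = 119 + v_y0 t − ½ g t² = 119 + 20.04×2.41 − ½×9.81×2.41² = 139 m.

139 m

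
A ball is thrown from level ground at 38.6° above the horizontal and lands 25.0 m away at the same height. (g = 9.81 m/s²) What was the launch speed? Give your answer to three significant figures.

15.9 m/s

On level ground, R = v₀² sin(2θ) / g, so v₀ = √(R g / sin 2θ).
sin(2 × 38.6°) = 0.9751.
v₀ = √(25.0 × 9.81 / 0.9751) = √251.5 = 15.9 m/s.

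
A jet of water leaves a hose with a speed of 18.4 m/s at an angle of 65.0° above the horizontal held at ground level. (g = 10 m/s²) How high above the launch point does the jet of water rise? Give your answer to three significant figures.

13.9 m

Vertical component of launch velocity: v_y = 18.4 sin 65.0° = 16.68 m/s.
At the highest point the vertical velocity is zero, so v_y² = 2 g h_max.
h_max = (16.68)² / (2 × 10) = 278.2 / 20.00 = 13.9 m.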